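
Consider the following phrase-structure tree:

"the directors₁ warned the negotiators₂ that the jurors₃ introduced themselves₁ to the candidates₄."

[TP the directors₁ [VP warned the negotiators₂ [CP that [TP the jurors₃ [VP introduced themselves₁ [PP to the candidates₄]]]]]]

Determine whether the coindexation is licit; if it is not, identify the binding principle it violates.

Principle A

The two coindexed NPs are *the directors₁* and *themselves₁*.
*themselves₁* is an anaphor. Principle A requires it to be bound within its binding domain — the embedded TP, whose subject is the jurors₃.
Within that domain it is c-commanded by *the jurors₃*, which does not share its index.
*the directors₁* does c-command the anaphor, but from outside its binding domain.
The anaphor is unbound in its domain → Principle A violation.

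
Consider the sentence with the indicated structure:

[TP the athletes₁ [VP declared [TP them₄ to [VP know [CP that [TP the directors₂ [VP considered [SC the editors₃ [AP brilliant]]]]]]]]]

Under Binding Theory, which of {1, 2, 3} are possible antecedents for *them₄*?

*them* is a pronoun, so Principle B applies: it must be free in its binding domain.
Binding domain of *them₄*: the matrix TP, whose subject is the athletes₁.
*the athletes₁* c-commands the pronoun within its binding domain → coindexation would violate Principle B.
*the directors₂*: the pronoun c-commands this R-expression → coindexation would violate Principle C on *the directors₂*.
*the editors₃*: the pronoun c-commands this R-expression → coindexation would violate Principle C on *the editors₃*.

none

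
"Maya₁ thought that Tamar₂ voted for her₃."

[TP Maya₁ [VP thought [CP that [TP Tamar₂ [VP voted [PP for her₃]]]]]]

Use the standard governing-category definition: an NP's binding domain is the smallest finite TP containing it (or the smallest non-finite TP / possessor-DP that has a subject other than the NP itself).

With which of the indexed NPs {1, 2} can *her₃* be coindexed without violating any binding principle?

{1}

*her* is a pronoun, so Principle B applies: it must be free in its binding domain.
Binding domain of *her₃*: the embedded TP, whose subject is Tamar₂.
*Maya₁* c-commands the pronoun but from outside its binding domain, and is not c-commanded by it → coindexation permitted.
*Tamar₂* c-commands the pronoun within its binding domain → coindexation would violate Principle B.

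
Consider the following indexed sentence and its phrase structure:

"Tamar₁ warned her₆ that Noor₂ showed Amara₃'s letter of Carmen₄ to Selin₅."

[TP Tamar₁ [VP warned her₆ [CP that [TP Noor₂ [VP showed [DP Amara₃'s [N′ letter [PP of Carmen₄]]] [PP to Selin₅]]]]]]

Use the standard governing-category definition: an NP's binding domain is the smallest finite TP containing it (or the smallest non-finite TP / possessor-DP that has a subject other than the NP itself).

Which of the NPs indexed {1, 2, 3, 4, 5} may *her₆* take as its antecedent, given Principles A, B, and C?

*her* is a pronoun, so Principle B applies: it must be free in its binding domain.
Binding domain of *her₆*: the matrix TP, whose subject is Tamar₁.
*Tamar₁* c-commands the pronoun within its binding domain → coindexation would violate Principle B.
*Noor₂*: the pronoun c-commands this R-expression → coindexation would violate Principle C on *Noor₂*.
*Amara₃*: the pronoun c-commands this R-expression → coindexation would violate Principle C on *Amara₃*.
*Carmen₄*: the pronoun c-commands this R-expression → coindexation would violate Principle C on *Carmen₄*.
*Selin₅*: the pronoun c-commands this R-expression → coindexation would violate Principle C on *Selin₅*.

none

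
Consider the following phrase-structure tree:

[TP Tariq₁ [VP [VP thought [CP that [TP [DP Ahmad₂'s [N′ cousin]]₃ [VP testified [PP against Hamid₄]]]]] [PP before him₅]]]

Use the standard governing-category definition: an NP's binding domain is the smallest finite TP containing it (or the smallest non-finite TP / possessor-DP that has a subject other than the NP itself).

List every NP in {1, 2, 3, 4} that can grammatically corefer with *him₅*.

*him* is a pronoun, so Principle B applies: it must be free in its binding domain.
Binding domain of *him₅*: the matrix TP, whose subject is Tariq₁.
*Tariq₁* c-commands the pronoun within its binding domain → coindexation would violate Principle B.
*Ahmad₂* and the pronoun do not c-command one another → neither Principle B nor Principle C is at stake; coindexation permitted.
*[Ahmad₂'s cousin]₃* and the pronoun do not c-command one another → neither Principle B nor Principle C is at stake; coindexation permitted.
*Hamid₄* and the pronoun do not c-command one another → neither Principle B nor Principle C is at stake; coindexation permitted.

{2, 3, 4}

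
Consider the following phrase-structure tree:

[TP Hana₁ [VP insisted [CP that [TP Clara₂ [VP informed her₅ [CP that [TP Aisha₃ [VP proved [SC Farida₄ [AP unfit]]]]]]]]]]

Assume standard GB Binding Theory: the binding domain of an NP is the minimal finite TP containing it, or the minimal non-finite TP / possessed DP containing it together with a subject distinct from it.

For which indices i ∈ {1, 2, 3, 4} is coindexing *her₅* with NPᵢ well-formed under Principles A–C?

{1}

*her* is a pronoun, so Principle B applies: it must be free in its binding domain.
Binding domain of *her₅*: the embedded TP, whose subject is Clara₂.
*Hana₁* c-commands the pronoun but from outside its binding domain, and is not c-commanded by it → coindexation permitted.
*Clara₂* c-commands the pronoun within its binding domain → coindexation would violate Principle B.
*Aisha₃*: the pronoun c-commands this R-expression → coindexation would violate Principle C on *Aisha₃*.
*Farida₄*: the pronoun c-commands this R-expression → coindexation would violate Principle C on *Farida₄*.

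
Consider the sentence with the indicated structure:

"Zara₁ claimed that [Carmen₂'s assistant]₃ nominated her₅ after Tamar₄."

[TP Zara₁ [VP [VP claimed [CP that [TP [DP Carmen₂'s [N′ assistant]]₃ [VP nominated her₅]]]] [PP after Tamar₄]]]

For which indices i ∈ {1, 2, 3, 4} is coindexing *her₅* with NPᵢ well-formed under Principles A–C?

{1, 2, 4}

*her* is a pronoun, so Principle B applies: it must be free in its binding domain.
Binding domain of *her₅*: the embedded TP, whose subject is [Carmen₂'s assistant]₃.
*Zara₁* c-commands the pronoun but from outside its binding domain, and is not c-commanded by it → coindexation permitted.
*Carmen₂* and the pronoun do not c-command one another → neither Principle B nor Principle C is at stake; coindexation permitted.
*[Carmen₂'s assistant]₃* c-commands the pronoun within its binding domain → coindexation would violate Principle B.
*Tamar₄* and the pronoun do not c-command one another → neither Principle B nor Principle C is at stake; coindexation permitted.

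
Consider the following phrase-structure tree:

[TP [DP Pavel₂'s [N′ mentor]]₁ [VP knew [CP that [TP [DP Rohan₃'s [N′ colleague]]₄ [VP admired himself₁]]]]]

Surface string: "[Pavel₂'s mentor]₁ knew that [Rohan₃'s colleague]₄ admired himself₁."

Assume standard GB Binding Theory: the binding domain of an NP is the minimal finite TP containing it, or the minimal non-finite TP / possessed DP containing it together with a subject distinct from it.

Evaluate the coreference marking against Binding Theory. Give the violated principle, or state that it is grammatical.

Principle A

The two coindexed NPs are *[Pavel₂'s mentor]₁* and *himself₁*.
*himself₁* is an anaphor. Principle A requires it to be bound within its binding domain — the embedded TP, whose subject is [Rohan₃'s colleague]₄.
Within that domain it is c-commanded by *[Rohan₃'s colleague]₄*, which does not share its index.
*[Pavel₂'s mentor]₁* does c-command the anaphor, but from outside its binding domain.
The anaphor is unbound in its domain → Principle A violation.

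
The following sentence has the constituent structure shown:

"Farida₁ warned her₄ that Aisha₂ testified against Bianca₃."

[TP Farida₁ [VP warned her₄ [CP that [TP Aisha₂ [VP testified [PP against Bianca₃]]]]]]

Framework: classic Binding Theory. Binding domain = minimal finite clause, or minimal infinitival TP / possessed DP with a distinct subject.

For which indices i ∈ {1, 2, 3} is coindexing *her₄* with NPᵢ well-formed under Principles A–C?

*her* is a pronoun, so Principle B applies: it must be free in its binding domain.
Binding domain of *her₄*: the matrix TP, whose subject is Farida₁.
*Farida₁* c-commands the pronoun within its binding domain → coindexation would violate Principle B.
*Aisha₂*: the pronoun c-commands this R-expression → coindexation would violate Principle C on *Aisha₂*.
*Bianca₃*: the pronoun c-commands this R-expression → coindexation would violate Principle C on *Bianca₃*.

none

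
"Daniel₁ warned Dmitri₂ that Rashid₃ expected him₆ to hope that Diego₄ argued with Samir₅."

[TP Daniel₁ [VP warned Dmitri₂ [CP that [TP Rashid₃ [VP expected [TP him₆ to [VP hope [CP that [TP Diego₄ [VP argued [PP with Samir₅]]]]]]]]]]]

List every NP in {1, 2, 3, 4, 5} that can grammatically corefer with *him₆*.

*him* is a pronoun, so Principle B applies: it must be free in its binding domain.
Binding domain of *him₆*: the embedded TP, whose subject is Rashid₃.
*Daniel₁* c-commands the pronoun but from outside its binding domain, and is not c-commanded by it → coindexation permitted.
*Dmitri₂* c-commands the pronoun but from outside its binding domain, and is not c-commanded by it → coindexation permitted.
*Rashid₃* c-commands the pronoun within its binding domain → coindexation would violate Principle B.
*Diego₄*: the pronoun c-commands this R-expression → coindexation would violate Principle C on *Diego₄*.
*Samir₅*: the pronoun c-commands this R-expression → coindexation would violate Principle C on *Samir₅*.

{1, 2}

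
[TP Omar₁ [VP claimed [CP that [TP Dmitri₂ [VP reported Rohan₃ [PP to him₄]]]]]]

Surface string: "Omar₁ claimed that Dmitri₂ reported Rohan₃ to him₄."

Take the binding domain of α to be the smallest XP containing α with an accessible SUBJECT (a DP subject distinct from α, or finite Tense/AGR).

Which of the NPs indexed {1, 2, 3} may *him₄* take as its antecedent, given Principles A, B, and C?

*him* is a pronoun, so Principle B applies: it must be free in its binding domain.
Binding domain of *him₄*: the embedded TP, whose subject is Dmitri₂.
*Omar₁* c-commands the pronoun but from outside its binding domain, and is not c-commanded by it → coindexation permitted.
*Dmitri₂* c-commands the pronoun within its binding domain → coindexation would violate Principle B.
*Rohan₃* c-commands the pronoun within its binding domain → coindexation would violate Principle B.

{1}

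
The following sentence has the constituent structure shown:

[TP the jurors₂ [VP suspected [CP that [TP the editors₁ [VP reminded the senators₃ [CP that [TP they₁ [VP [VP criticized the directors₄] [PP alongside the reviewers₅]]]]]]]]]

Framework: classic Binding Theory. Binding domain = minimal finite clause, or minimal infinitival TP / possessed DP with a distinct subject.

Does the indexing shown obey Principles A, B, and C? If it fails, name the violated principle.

grammatical

The two coindexed NPs are *the editors₁* and *they₁*.
*they₁* is a pronoun; nothing c-commands it within its binding domain (the embedded TP.), so Principle B holds trivially.
*the editors₁* is an R-expression; *they₁* does not c-command it, and no other NP shares its index, so Principle C is satisfied.
All principles are respected.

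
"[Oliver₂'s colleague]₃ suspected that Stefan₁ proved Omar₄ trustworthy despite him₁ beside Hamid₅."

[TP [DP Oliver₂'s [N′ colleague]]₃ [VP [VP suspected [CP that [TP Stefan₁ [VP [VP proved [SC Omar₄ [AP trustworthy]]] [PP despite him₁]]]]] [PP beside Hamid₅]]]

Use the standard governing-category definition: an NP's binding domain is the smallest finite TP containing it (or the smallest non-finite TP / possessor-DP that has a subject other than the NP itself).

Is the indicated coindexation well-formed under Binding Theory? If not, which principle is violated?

Principle B

The two coindexed NPs are *Stefan₁* and *him₁*.
*him₁* is a pronoun. Its binding domain is the embedded TP, whose subject is Stefan₁.
*Stefan₁* c-commands it within that domain and carries the same index.
The pronoun is locally bound → Principle B violation.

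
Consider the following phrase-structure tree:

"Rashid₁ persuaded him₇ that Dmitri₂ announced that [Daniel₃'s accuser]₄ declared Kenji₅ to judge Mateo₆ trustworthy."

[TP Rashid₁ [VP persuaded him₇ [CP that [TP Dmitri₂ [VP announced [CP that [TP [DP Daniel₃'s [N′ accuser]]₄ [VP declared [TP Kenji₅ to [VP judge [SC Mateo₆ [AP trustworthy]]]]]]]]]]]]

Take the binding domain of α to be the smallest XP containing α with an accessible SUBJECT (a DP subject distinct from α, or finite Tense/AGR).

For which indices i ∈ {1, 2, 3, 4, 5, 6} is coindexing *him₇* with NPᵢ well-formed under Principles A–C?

*him* is a pronoun, so Principle B applies: it must be free in its binding domain.
Binding domain of *him₇*: the matrix TP, whose subject is Rashid₁.
*Rashid₁* c-commands the pronoun within its binding domain → coindexation would violate Principle B.
*Dmitri₂*: the pronoun c-commands this R-expression → coindexation would violate Principle C on *Dmitri₂*.
*Daniel₃*: the pronoun c-commands this R-expression → coindexation would violate Principle C on *Daniel₃*.
*[Daniel₃'s accuser]₄*: the pronoun c-commands this R-expression → coindexation would violate Principle C on *[Daniel₃'s accuser]₄*.
*Kenji₅*: the pronoun c-commands this R-expression → coindexation would violate Principle C on *Kenji₅*.
*Mateo₆*: the pronoun c-commands this R-expression → coindexation would violate Principle C on *Mateo₆*.

none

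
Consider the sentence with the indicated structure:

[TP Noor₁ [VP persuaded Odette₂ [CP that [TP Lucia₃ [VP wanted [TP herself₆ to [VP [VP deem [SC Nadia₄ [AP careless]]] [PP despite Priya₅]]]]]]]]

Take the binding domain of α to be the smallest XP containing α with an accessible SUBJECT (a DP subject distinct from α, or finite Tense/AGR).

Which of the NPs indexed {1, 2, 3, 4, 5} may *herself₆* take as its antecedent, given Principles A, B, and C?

{3}

*herself* is an anaphor, so Principle A applies: it must be bound in its binding domain.
Binding domain of *herself₆*: the embedded TP, whose subject is Lucia₃.
*Noor₁* c-commands the anaphor but is outside its binding domain → cannot satisfy Principle A.
*Odette₂* c-commands the anaphor but is outside its binding domain → cannot satisfy Principle A.
*Lucia₃* c-commands the anaphor within its binding domain → licit binder.
*Nadia₄* does not c-command the anaphor → cannot bind it.
*Priya₅* does not c-command the anaphor → cannot bind it.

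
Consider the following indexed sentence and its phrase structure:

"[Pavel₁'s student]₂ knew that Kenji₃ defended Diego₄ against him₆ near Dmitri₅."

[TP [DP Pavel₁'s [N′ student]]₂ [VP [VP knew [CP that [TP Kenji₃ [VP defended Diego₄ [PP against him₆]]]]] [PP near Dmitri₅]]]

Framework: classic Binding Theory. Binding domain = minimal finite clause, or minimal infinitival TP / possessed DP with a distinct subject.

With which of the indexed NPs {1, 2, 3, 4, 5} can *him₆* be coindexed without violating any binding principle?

{1, 2, 5}

*him* is a pronoun, so Principle B applies: it must be free in its binding domain.
Binding domain of *him₆*: the embedded TP, whose subject is Kenji₃.
*Pavel₁* and the pronoun do not c-command one another → neither Principle B nor Principle C is at stake; coindexation permitted.
*[Pavel₁'s student]₂* c-commands the pronoun but from outside its binding domain, and is not c-commanded by it → coindexation permitted.
*Kenji₃* c-commands the pronoun within its binding domain → coindexation would violate Principle B.
*Diego₄* c-commands the pronoun within its binding domain → coindexation would violate Principle B.
*Dmitri₅* and the pronoun do not c-command one another → neither Principle B nor Principle C is at stake; coindexation permitted.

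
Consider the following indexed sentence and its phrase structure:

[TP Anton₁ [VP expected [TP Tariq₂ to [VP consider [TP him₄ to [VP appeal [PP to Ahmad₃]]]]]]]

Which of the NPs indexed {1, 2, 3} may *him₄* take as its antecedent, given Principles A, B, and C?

{1}

*him* is a pronoun, so Principle B applies: it must be free in its binding domain.
Binding domain of *him₄*: the embedded TP, whose subject is Tariq₂.
*Anton₁* c-commands the pronoun but from outside its binding domain, and is not c-commanded by it → coindexation permitted.
*Tariq₂* c-commands the pronoun within its binding domain → coindexation would violate Principle B.
*Ahmad₃*: the pronoun c-commands this R-expression → coindexation would violate Principle C on *Ahmad₃*.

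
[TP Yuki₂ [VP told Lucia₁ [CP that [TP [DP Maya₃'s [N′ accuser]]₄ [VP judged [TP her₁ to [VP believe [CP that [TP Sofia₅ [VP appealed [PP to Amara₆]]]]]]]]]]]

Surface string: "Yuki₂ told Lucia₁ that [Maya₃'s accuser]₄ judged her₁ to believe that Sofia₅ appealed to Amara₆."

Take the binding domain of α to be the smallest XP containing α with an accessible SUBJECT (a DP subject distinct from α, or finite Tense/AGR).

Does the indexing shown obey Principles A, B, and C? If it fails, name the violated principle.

The two coindexed NPs are *Lucia₁* and *her₁*.
*her₁* is a pronoun; its binding domain is the embedded TP, whose subject is [Maya₃'s accuser]₄. Within that domain it is c-commanded only by *[Maya₃'s accuser]₄*, which carries a different index — the pronoun is free locally, so Principle B holds.
*Lucia₁* is an R-expression; *her₁* does not c-command it, and no other NP shares its index, so Principle C is satisfied.
All principles are respected.

grammatical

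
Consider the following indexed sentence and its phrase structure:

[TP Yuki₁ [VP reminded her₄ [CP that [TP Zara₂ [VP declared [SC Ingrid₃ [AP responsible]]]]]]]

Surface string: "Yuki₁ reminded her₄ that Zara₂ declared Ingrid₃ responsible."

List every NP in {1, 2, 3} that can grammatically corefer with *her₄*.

none

*her* is a pronoun, so Principle B applies: it must be free in its binding domain.
Binding domain of *her₄*: the matrix TP, whose subject is Yuki₁.
*Yuki₁* c-commands the pronoun within its binding domain → coindexation would violate Principle B.
*Zara₂*: the pronoun c-commands this R-expression → coindexation would violate Principle C on *Zara₂*.
*Ingrid₃*: the pronoun c-commands this R-expression → coindexation would violate Principle C on *Ingrid₃*.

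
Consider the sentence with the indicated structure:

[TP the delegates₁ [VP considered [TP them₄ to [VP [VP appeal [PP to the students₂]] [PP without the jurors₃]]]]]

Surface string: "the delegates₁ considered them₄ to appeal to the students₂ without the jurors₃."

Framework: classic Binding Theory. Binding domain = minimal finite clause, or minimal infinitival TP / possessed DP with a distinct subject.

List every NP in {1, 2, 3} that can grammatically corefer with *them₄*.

none

*them* is a pronoun, so Principle B applies: it must be free in its binding domain.
Binding domain of *them₄*: the matrix TP, whose subject is the delegates₁.
*the delegates₁* c-commands the pronoun within its binding domain → coindexation would violate Principle B.
*the students₂*: the pronoun c-commands this R-expression → coindexation would violate Principle C on *the students₂*.
*the jurors₃*: the pronoun c-commands this R-expression → coindexation would violate Principle C on *the jurors₃*.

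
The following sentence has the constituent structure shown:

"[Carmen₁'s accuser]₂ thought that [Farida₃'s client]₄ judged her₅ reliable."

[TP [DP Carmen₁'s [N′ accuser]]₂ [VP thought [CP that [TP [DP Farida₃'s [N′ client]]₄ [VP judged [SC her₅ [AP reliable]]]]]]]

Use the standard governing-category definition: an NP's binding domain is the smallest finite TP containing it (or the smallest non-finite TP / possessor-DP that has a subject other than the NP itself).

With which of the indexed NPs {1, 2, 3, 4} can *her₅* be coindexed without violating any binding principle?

{1, 2, 3}

*her* is a pronoun, so Principle B applies: it must be free in its binding domain.
Binding domain of *her₅*: the embedded TP, whose subject is [Farida₃'s client]₄.
*Carmen₁* and the pronoun do not c-command one another → neither Principle B nor Principle C is at stake; coindexation permitted.
*[Carmen₁'s accuser]₂* c-commands the pronoun but from outside its binding domain, and is not c-commanded by it → coindexation permitted.
*Farida₃* and the pronoun do not c-command one another → neither Principle B nor Principle C is at stake; coindexation permitted.
*[Farida₃'s client]₄* c-commands the pronoun within its binding domain → coindexation would violate Principle B.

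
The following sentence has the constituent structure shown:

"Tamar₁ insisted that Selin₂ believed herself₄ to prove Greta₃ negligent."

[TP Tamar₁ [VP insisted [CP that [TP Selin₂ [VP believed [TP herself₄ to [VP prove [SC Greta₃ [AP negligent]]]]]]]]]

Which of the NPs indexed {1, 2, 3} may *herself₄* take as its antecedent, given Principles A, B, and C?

{2}

*herself* is an anaphor, so Principle A applies: it must be bound in its binding domain.
Binding domain of *herself₄*: the embedded TP, whose subject is Selin₂.
*Tamar₁* c-commands the anaphor but is outside its binding domain → cannot satisfy Principle A.
*Selin₂* c-commands the anaphor within its binding domain → licit binder.
*Greta₃* does not c-command the anaphor → cannot bind it.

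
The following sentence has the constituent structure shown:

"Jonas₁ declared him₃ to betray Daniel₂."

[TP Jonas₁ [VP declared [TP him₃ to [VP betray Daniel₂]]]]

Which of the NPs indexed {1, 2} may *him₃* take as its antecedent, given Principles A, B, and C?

*him* is a pronoun, so Principle B applies: it must be free in its binding domain.
Binding domain of *him₃*: the matrix TP, whose subject is Jonas₁.
*Jonas₁* c-commands the pronoun within its binding domain → coindexation would violate Principle B.
*Daniel₂*: the pronoun c-commands this R-expression → coindexation would violate Principle C on *Daniel₂*.

none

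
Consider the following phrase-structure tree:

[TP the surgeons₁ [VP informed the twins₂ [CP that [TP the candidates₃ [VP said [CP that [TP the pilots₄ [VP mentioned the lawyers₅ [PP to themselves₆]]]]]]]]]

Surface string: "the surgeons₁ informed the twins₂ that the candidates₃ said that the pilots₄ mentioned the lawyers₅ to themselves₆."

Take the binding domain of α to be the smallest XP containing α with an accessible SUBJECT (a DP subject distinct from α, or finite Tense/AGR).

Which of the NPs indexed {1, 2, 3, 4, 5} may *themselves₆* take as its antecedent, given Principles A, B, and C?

{4, 5}

*themselves* is an anaphor, so Principle A applies: it must be bound in its binding domain.
Binding domain of *themselves₆*: the embedded TP, whose subject is the pilots₄.
*the surgeons₁* c-commands the anaphor but is outside its binding domain → cannot satisfy Principle A.
*the twins₂* c-commands the anaphor but is outside its binding domain → cannot satisfy Principle A.
*the candidates₃* c-commands the anaphor but is outside its binding domain → cannot satisfy Principle A.
*the pilots₄* c-commands the anaphor within its binding domain → licit binder.
*the lawyers₅* c-commands the anaphor within its binding domain → licit binder.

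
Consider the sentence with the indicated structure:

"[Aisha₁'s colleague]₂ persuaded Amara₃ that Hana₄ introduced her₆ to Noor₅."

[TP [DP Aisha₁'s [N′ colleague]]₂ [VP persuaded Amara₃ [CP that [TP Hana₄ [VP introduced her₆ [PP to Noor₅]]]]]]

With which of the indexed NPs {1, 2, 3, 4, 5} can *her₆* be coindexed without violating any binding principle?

{1, 2, 3}

*her* is a pronoun, so Principle B applies: it must be free in its binding domain.
Binding domain of *her₆*: the embedded TP, whose subject is Hana₄.
*Aisha₁* and the pronoun do not c-command one another → neither Principle B nor Principle C is at stake; coindexation permitted.
*[Aisha₁'s colleague]₂* c-commands the pronoun but from outside its binding domain, and is not c-commanded by it → coindexation permitted.
*Amara₃* c-commands the pronoun but from outside its binding domain, and is not c-commanded by it → coindexation permitted.
*Hana₄* c-commands the pronoun within its binding domain → coindexation would violate Principle B.
*Noor₅*: the pronoun c-commands this R-expression → coindexation would violate Principle C on *Noor₅*.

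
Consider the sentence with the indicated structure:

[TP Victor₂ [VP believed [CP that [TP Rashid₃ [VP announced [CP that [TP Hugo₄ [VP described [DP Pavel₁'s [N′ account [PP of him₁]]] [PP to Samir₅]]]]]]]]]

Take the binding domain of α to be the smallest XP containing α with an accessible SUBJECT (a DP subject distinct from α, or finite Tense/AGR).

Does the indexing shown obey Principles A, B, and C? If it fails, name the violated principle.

The two coindexed NPs are *Pavel₁* and *him₁*.
*him₁* is a pronoun. Its binding domain is the possessed DP, whose subject is Pavel₁.
*Pavel₁* c-commands it within that domain and carries the same index.
The pronoun is locally bound → Principle B violation.

Principle B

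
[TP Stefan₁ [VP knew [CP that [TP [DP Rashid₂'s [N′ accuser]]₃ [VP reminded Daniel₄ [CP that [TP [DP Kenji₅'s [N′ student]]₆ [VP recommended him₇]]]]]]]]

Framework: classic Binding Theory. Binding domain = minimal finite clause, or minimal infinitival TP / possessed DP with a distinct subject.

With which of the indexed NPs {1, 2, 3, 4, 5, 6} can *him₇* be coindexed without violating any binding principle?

{1, 2, 3, 4, 5}

*him* is a pronoun, so Principle B applies: it must be free in its binding domain.
Binding domain of *him₇*: the embedded TP, whose subject is [Kenji₅'s student]₆.
*Stefan₁* c-commands the pronoun but from outside its binding domain, and is not c-commanded by it → coindexation permitted.
*Rashid₂* and the pronoun do not c-command one another → neither Principle B nor Principle C is at stake; coindexation permitted.
*[Rashid₂'s accuser]₃* c-commands the pronoun but from outside its binding domain, and is not c-commanded by it → coindexation permitted.
*Daniel₄* c-commands the pronoun but from outside its binding domain, and is not c-commanded by it → coindexation permitted.
*Kenji₅* and the pronoun do not c-command one another → neither Principle B nor Principle C is at stake; coindexation permitted.
*[Kenji₅'s student]₆* c-commands the pronoun within its binding domain → coindexation would violate Principle B.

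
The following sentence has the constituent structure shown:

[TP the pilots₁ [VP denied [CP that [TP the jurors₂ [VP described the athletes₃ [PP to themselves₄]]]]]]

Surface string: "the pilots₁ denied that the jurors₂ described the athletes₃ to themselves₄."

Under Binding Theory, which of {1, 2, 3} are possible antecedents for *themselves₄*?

{2, 3}

*themselves* is an anaphor, so Principle A applies: it must be bound in its binding domain.
Binding domain of *themselves₄*: the embedded TP, whose subject is the jurors₂.
*the pilots₁* c-commands the anaphor but is outside its binding domain → cannot satisfy Principle A.
*the jurors₂* c-commands the anaphor within its binding domain → licit binder.
*the athletes₃* c-commands the anaphor within its binding domain → licit binder.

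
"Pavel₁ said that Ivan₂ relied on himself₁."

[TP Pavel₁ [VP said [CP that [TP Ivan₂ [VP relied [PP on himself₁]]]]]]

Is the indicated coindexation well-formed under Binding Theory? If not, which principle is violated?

The two coindexed NPs are *Pavel₁* and *himself₁*.
*himself₁* is an anaphor. Principle A requires it to be bound within its binding domain — the embedded TP, whose subject is Ivan₂.
Within that domain it is c-commanded by *Ivan₂*, which does not share its index.
*Pavel₁* does c-command the anaphor, but from outside its binding domain.
The anaphor is unbound in its domain → Principle A violation.

Principle A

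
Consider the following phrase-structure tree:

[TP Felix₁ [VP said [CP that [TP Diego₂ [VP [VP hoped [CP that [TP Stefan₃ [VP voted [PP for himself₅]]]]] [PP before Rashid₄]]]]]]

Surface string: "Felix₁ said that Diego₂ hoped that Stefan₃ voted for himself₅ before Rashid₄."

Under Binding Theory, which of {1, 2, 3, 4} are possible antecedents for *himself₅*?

{3}

*himself* is an anaphor, so Principle A applies: it must be bound in its binding domain.
Binding domain of *himself₅*: the embedded TP, whose subject is Stefan₃.
*Felix₁* c-commands the anaphor but is outside its binding domain → cannot satisfy Principle A.
*Diego₂* c-commands the anaphor but is outside its binding domain → cannot satisfy Principle A.
*Stefan₃* c-commands the anaphor within its binding domain → licit binder.
*Rashid₄* does not c-command the anaphor → cannot bind it.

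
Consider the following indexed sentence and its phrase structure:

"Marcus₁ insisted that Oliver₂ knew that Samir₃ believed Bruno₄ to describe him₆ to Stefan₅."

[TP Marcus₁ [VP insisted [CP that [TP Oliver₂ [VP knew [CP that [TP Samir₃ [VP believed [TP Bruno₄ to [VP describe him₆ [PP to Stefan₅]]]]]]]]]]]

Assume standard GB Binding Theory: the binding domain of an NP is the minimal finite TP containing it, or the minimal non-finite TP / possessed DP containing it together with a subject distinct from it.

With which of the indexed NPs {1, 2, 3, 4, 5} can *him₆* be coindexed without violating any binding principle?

{1, 2, 3}

*him* is a pronoun, so Principle B applies: it must be free in its binding domain.
Binding domain of *him₆*: the embedded TP, whose subject is Bruno₄.
*Marcus₁* c-commands the pronoun but from outside its binding domain, and is not c-commanded by it → coindexation permitted.
*Oliver₂* c-commands the pronoun but from outside its binding domain, and is not c-commanded by it → coindexation permitted.
*Samir₃* c-commands the pronoun but from outside its binding domain, and is not c-commanded by it → coindexation permitted.
*Bruno₄* c-commands the pronoun within its binding domain → coindexation would violate Principle B.
*Stefan₅*: the pronoun c-commands this R-expression → coindexation would violate Principle C on *Stefan₅*.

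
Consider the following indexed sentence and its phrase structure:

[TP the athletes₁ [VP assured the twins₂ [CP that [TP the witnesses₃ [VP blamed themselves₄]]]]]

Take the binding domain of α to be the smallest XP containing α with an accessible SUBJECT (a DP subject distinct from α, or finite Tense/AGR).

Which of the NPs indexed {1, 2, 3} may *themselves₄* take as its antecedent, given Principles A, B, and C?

*themselves* is an anaphor, so Principle A applies: it must be bound in its binding domain.
Binding domain of *themselves₄*: the embedded TP, whose subject is the witnesses₃.
*the athletes₁* c-commands the anaphor but is outside its binding domain → cannot satisfy Principle A.
*the twins₂* c-commands the anaphor but is outside its binding domain → cannot satisfy Principle A.
*the witnesses₃* c-commands the anaphor within its binding domain → licit binder.

{3}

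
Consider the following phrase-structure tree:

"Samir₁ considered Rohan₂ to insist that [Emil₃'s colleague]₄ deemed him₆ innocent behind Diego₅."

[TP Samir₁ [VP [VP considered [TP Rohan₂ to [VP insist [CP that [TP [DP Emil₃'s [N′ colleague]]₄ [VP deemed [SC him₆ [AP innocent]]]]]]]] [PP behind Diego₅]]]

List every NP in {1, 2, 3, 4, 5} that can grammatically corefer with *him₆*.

*him* is a pronoun, so Principle B applies: it must be free in its binding domain.
Binding domain of *him₆*: the embedded TP, whose subject is [Emil₃'s colleague]₄.
*Samir₁* c-commands the pronoun but from outside its binding domain, and is not c-commanded by it → coindexation permitted.
*Rohan₂* c-commands the pronoun but from outside its binding domain, and is not c-commanded by it → coindexation permitted.
*Emil₃* and the pronoun do not c-command one another → neither Principle B nor Principle C is at stake; coindexation permitted.
*[Emil₃'s colleague]₄* c-commands the pronoun within its binding domain → coindexation would violate Principle B.
*Diego₅* and the pronoun do not c-command one another → neither Principle B nor Principle C is at stake; coindexation permitted.

{1, 2, 3, 5}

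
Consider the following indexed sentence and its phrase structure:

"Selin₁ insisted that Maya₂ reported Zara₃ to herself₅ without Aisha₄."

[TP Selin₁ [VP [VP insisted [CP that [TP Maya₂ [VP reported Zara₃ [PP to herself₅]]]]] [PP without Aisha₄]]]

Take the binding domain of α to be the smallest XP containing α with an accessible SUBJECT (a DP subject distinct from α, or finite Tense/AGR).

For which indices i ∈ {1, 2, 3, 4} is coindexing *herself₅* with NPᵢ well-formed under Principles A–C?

{2, 3}

*herself* is an anaphor, so Principle A applies: it must be bound in its binding domain.
Binding domain of *herself₅*: the embedded TP, whose subject is Maya₂.
*Selin₁* c-commands the anaphor but is outside its binding domain → cannot satisfy Principle A.
*Maya₂* c-commands the anaphor within its binding domain → licit binder.
*Zara₃* c-commands the anaphor within its binding domain → licit binder.
*Aisha₄* does not c-command the anaphor → cannot bind it.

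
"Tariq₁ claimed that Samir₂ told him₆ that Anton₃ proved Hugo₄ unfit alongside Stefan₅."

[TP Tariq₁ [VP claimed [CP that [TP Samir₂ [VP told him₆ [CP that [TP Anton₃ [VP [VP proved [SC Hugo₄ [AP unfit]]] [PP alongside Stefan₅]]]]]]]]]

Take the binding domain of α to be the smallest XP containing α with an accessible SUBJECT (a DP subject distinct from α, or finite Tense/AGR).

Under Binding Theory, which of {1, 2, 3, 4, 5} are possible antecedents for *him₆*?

{1}

*him* is a pronoun, so Principle B applies: it must be free in its binding domain.
Binding domain of *him₆*: the embedded TP, whose subject is Samir₂.
*Tariq₁* c-commands the pronoun but from outside its binding domain, and is not c-commanded by it → coindexation permitted.
*Samir₂* c-commands the pronoun within its binding domain → coindexation would violate Principle B.
*Anton₃*: the pronoun c-commands this R-expression → coindexation would violate Principle C on *Anton₃*.
*Hugo₄*: the pronoun c-commands this R-expression → coindexation would violate Principle C on *Hugo₄*.
*Stefan₅*: the pronoun c-commands this R-expression → coindexation would violate Principle C on *Stefan₅*.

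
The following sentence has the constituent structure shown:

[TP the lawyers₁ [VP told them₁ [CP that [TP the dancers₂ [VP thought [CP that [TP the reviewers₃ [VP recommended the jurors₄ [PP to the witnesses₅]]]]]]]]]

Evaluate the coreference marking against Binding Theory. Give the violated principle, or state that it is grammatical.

Principle B

The two coindexed NPs are *the lawyers₁* and *them₁*.
*them₁* is a pronoun. Its binding domain is the matrix TP, whose subject is the lawyers₁.
*the lawyers₁* c-commands it within that domain and carries the same index.
The pronoun is locally bound → Principle B violation.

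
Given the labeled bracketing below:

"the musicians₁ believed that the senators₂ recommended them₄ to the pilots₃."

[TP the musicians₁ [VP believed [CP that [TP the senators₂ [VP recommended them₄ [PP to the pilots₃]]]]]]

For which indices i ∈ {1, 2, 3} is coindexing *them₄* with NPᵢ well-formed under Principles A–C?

{1}

*them* is a pronoun, so Principle B applies: it must be free in its binding domain.
Binding domain of *them₄*: the embedded TP, whose subject is the senators₂.
*the musicians₁* c-commands the pronoun but from outside its binding domain, and is not c-commanded by it → coindexation permitted.
*the senators₂* c-commands the pronoun within its binding domain → coindexation would violate Principle B.
*the pilots₃*: the pronoun c-commands this R-expression → coindexation would violate Principle C on *the pilots₃*.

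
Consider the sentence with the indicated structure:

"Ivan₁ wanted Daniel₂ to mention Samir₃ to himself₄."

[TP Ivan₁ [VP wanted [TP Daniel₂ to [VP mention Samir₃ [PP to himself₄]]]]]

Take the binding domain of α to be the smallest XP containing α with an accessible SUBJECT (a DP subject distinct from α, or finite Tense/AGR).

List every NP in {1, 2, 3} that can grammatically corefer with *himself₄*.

{2, 3}

*himself* is an anaphor, so Principle A applies: it must be bound in its binding domain.
Binding domain of *himself₄*: the embedded TP, whose subject is Daniel₂.
*Ivan₁* c-commands the anaphor but is outside its binding domain → cannot satisfy Principle A.
*Daniel₂* c-commands the anaphor within its binding domain → licit binder.
*Samir₃* c-commands the anaphor within its binding domain → licit binder.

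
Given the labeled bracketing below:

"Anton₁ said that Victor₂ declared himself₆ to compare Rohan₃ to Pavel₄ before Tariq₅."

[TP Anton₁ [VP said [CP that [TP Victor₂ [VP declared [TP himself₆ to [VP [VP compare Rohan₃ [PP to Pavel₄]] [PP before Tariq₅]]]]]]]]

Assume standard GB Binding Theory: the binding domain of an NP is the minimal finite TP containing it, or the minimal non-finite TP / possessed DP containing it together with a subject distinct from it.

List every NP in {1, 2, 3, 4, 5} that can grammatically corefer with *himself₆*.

*himself* is an anaphor, so Principle A applies: it must be bound in its binding domain.
Binding domain of *himself₆*: the embedded TP, whose subject is Victor₂.
*Anton₁* c-commands the anaphor but is outside its binding domain → cannot satisfy Principle A.
*Victor₂* c-commands the anaphor within its binding domain → licit binder.
*Rohan₃* does not c-command the anaphor → cannot bind it.
*Pavel₄* does not c-command the anaphor → cannot bind it.
*Tariq₅* does not c-command the anaphor → cannot bind it.

{2}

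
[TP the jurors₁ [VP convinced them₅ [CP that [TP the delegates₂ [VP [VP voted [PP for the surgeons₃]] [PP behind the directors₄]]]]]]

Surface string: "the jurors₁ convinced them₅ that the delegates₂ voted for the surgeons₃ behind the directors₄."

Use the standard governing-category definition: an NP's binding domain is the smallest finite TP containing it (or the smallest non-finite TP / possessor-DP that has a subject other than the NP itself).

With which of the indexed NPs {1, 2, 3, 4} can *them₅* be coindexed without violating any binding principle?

*them* is a pronoun, so Principle B applies: it must be free in its binding domain.
Binding domain of *them₅*: the matrix TP, whose subject is the jurors₁.
*the jurors₁* c-commands the pronoun within its binding domain → coindexation would violate Principle B.
*the delegates₂*: the pronoun c-commands this R-expression → coindexation would violate Principle C on *the delegates₂*.
*the surgeons₃*: the pronoun c-commands this R-expression → coindexation would violate Principle C on *the surgeons₃*.
*the directors₄*: the pronoun c-commands this R-expression → coindexation would violate Principle C on *the directors₄*.

none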